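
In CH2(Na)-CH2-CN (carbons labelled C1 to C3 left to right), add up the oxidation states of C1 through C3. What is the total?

-2

Tallying each carbon's bonds:
C1: 1C, 2H, 1Na → 0 − 2 − 1 = -3
C2: 2C, 2H → 0 − 2 = -2
C3: 1C, 3N → 0 + 3 = +3
Sum = -3 − 2 + 3 = -2.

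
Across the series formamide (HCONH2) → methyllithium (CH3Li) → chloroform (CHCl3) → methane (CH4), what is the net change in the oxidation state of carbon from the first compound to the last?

-6

Carbon oxidation states along the series — formamide: +2, methyllithium: -4, chloroform: +2, methane: -4.
Net change = -4 − (+2) = -6.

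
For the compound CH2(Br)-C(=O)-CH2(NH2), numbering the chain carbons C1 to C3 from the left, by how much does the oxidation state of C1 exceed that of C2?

-3

C1: 1C, 2H, 1Br → 0 − 2 + 1 = -1
C2: 2C, 2O → 0 + 2 = +2
Difference: -1 − (+2) = -3.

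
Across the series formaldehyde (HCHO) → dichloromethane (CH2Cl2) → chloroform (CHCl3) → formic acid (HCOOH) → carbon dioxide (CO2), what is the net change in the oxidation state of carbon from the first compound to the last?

+4

Carbon oxidation states along the series — formaldehyde: 0, dichloromethane: 0, chloroform: +2, formic acid: +2, carbon dioxide: +4.
Net change = +4 − (0) = +4.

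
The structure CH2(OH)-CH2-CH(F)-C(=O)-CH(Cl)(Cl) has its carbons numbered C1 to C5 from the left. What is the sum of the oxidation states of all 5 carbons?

0

Tallying each carbon's bonds:
C1: 1C, 2H, 1O → 0 − 2 + 1 = -1
C2: 2C, 2H → 0 − 2 = -2
C3: 2C, 1H, 1F → 0 − 1 + 1 = 0
C4: 2C, 2O → 0 + 2 = +2
C5: 1C, 1H, 2Cl → 0 − 1 + 2 = +1
Sum = -1 − 2 + 0 + 2 + 1 = 0.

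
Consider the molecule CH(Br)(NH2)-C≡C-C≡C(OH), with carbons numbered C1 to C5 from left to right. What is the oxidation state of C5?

+1

Bonds to more-electronegative neighbours contribute +1 each, bonds to H or metals contribute −1 each, and C–C bonds contribute 0.
C5 has a triple bond to C (3×0 = 0), one bond to O (+1).
Oxidation state = 0 + 1 = +1.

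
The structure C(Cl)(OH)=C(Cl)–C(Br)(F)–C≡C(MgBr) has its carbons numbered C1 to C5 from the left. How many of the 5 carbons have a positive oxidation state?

3

Tallying each carbon's bonds:
C1: 2C, 1O, 1Cl → 0 + 1 + 1 = +2
C2: 3C, 1Cl → 0 + 1 = +1
C3: 2C, 1F, 1Br → 0 + 1 + 1 = +2
C4: 4C → 0 = 0
C5: 3C, 1Mg → 0 − 1 = -1
3 carbons (C1, C2, C3) meet the condition.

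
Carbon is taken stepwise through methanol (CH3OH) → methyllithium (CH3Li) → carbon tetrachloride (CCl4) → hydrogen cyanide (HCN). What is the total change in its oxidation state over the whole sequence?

Carbon oxidation states along the series — methanol: -2, methyllithium: -4, carbon tetrachloride: +4, hydrogen cyanide: +2.
Net change = +2 − (-2) = +4.

+4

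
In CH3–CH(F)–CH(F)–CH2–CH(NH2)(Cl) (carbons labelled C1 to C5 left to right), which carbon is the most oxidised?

C5

Count +1 for every bond to an atom more electronegative than carbon and −1 for every bond to one less electronegative; C–C bonds are 0. Tallying each carbon:
C1: 1C, 3H → 0 − 3 = -3
C2: 2C, 1H, 1F → 0 − 1 + 1 = 0
C3: 2C, 1H, 1F → 0 − 1 + 1 = 0
C4: 2C, 2H → 0 − 2 = -2
C5: 1C, 1H, 1N, 1Cl → 0 − 1 + 1 + 1 = +1
The most oxidised carbon is C5 at +1.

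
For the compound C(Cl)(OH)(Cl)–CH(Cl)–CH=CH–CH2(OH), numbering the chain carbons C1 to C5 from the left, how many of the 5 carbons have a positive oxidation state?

1

Bonds to more-electronegative neighbours contribute +1 each, bonds to H or metals contribute −1 each, and C–C bonds contribute 0. Tallying each carbon:
C1: 1C, 1O, 2Cl → 0 + 1 + 2 = +3
C2: 2C, 1H, 1Cl → 0 − 1 + 1 = 0
C3: 3C, 1H → 0 − 1 = -1
C4: 3C, 1H → 0 − 1 = -1
C5: 1C, 2H, 1O → 0 − 2 + 1 = -1
1 carbon (C1) meets the condition.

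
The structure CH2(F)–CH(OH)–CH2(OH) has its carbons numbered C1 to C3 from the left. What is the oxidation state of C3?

Each bond to a more electronegative atom (O, N, halogen) counts +1, each bond to a less electronegative atom (H, metal, B, Si) counts −1, and each C–C bond counts 0.
C3 has one bond to C (0), one bond to H (-1), one bond to O (+1), one bond to H (-1).
Oxidation state = 0 − 1 + 1 − 1 = -1.

-1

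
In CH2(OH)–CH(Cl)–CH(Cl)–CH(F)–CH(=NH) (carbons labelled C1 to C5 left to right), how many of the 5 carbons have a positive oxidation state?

1

Bonds to more-electronegative neighbours contribute +1 each, bonds to H or metals contribute −1 each, and C–C bonds contribute 0. Tallying each carbon:
C1: 1C, 2H, 1O → 0 − 2 + 1 = -1
C2: 2C, 1H, 1Cl → 0 − 1 + 1 = 0
C3: 2C, 1H, 1Cl → 0 − 1 + 1 = 0
C4: 2C, 1H, 1F → 0 − 1 + 1 = 0
C5: 1C, 1H, 2N → 0 − 1 + 2 = +1
1 carbon (C5) meets the condition.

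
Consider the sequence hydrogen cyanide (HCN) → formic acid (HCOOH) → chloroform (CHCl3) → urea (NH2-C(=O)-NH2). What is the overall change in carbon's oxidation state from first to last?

Carbon oxidation states along the series — hydrogen cyanide: +2, formic acid: +2, chloroform: +2, urea: +4.
Net change = +4 − (+2) = +2.

+2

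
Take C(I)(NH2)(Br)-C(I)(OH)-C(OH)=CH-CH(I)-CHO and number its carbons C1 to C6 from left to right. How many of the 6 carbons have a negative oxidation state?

1

Tallying each carbon's bonds:
C1: 1C, 1N, 1Br, 1I → 0 + 1 + 1 + 1 = +3
C2: 2C, 1O, 1I → 0 + 1 + 1 = +2
C3: 3C, 1O → 0 + 1 = +1
C4: 3C, 1H → 0 − 1 = -1
C5: 2C, 1H, 1I → 0 − 1 + 1 = 0
C6: 1C, 1H, 2O → 0 − 1 + 2 = +1
1 carbon (C4) meets the condition.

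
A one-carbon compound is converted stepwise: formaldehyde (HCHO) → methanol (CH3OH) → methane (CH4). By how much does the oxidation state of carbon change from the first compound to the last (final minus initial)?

Carbon oxidation states along the series — formaldehyde: 0, methanol: -2, methane: -4.
Net change = -4 − (0) = -4.

-4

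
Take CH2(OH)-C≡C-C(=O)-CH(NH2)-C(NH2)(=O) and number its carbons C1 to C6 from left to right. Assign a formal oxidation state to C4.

+2

C4 has one bond to C (0), one bond to C (0), a double bond to O (2×+1 = +2).
Oxidation state = 0 + 0 + 2 = +2.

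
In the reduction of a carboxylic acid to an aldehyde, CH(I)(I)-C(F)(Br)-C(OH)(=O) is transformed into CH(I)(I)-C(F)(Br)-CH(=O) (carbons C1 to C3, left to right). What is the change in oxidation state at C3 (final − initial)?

Before: C3 has 1 bond to C, 3 bonds to O → oxidation state +3.
After: C3 has 1 bond to C, 1 bond to H, 2 bonds to O → oxidation state +1.
Δ = +1 − (+3) = -2, so this is a reduction at C3.

-2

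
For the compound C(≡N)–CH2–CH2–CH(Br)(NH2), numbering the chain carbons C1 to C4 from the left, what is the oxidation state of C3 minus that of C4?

-3

C3: 2C, 2H → 0 − 2 = -2
C4: 1C, 1H, 1N, 1Br → 0 − 1 + 1 + 1 = +1
Difference: -2 − (+1) = -3.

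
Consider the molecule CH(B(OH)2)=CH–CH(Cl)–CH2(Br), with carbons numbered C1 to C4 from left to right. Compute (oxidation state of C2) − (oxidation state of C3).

-1

C2: 3C, 1H → 0 − 1 = -1
C3: 2C, 1H, 1Cl → 0 − 1 + 1 = 0
Difference: -1 − (0) = -1.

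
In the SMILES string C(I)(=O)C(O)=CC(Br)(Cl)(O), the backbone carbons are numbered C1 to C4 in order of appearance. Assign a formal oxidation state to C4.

Assign +1 per bond to O/N/halogen, −1 per bond to H or an electropositive element, and 0 per bond to carbon.
C4 has one bond to C (0), one bond to Br (+1), one bond to Cl (+1), one bond to O (+1).
Oxidation state = 0 + 1 + 1 + 1 = +3.

+3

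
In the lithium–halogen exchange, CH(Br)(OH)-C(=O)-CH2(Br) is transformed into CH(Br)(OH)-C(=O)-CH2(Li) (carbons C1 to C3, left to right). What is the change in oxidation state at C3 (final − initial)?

Before: C3 has 1 bond to C, 2 bonds to H, 1 bond to Br → oxidation state -1.
After: C3 has 1 bond to C, 2 bonds to H, 1 bond to Li → oxidation state -3.
Δ = -3 − (-1) = -2, so this is a reduction at C3.

-2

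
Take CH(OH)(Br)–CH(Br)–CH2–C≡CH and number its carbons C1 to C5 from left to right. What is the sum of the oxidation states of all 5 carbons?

-2

Count +1 for every bond to an atom more electronegative than carbon and −1 for every bond to one less electronegative; C–C bonds are 0. Tallying each carbon:
C1: 1C, 1H, 1O, 1Br → 0 − 1 + 1 + 1 = +1
C2: 2C, 1H, 1Br → 0 − 1 + 1 = 0
C3: 2C, 2H → 0 − 2 = -2
C4: 4C → 0 = 0
C5: 3C, 1H → 0 − 1 = -1
Sum = +1 + 0 − 2 + 0 − 1 = -2.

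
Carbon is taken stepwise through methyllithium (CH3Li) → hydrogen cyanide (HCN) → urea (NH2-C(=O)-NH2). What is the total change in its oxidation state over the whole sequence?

Carbon oxidation states along the series — methyllithium: -4, hydrogen cyanide: +2, urea: +4.
Net change = +4 − (-4) = +8.

+8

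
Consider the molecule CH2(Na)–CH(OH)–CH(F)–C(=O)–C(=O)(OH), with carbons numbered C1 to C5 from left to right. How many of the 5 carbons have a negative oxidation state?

Bonds to more-electronegative neighbours contribute +1 each, bonds to H or metals contribute −1 each, and C–C bonds contribute 0. Tallying each carbon:
C1: 1C, 2H, 1Na → 0 − 2 − 1 = -3
C2: 2C, 1H, 1O → 0 − 1 + 1 = 0
C3: 2C, 1H, 1F → 0 − 1 + 1 = 0
C4: 2C, 2O → 0 + 2 = +2
C5: 1C, 3O → 0 + 3 = +3
1 carbon (C1) meets the condition.

1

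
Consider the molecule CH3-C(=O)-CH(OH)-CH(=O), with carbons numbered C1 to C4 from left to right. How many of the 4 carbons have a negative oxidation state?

Each bond to a more electronegative atom (O, N, halogen) counts +1, each bond to a less electronegative atom (H, metal, B, Si) counts −1, and each C–C bond counts 0. Tallying each carbon:
C1: 1C, 3H → 0 − 3 = -3
C2: 2C, 2O → 0 + 2 = +2
C3: 2C, 1H, 1O → 0 − 1 + 1 = 0
C4: 1C, 1H, 2O → 0 − 1 + 2 = +1
1 carbon (C1) meets the condition.

1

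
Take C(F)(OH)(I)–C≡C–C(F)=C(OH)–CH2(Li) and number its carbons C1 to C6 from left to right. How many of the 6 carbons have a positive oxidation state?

Each bond to a more electronegative atom (O, N, halogen) counts +1, each bond to a less electronegative atom (H, metal, B, Si) counts −1, and each C–C bond counts 0. Tallying each carbon:
C1: 1C, 1O, 1F, 1I → 0 + 1 + 1 + 1 = +3
C2: 4C → 0 = 0
C3: 4C → 0 = 0
C4: 3C, 1F → 0 + 1 = +1
C5: 3C, 1O → 0 + 1 = +1
C6: 1C, 2H, 1Li → 0 − 2 − 1 = -3
3 carbons (C1, C4, C5) meet the condition.

3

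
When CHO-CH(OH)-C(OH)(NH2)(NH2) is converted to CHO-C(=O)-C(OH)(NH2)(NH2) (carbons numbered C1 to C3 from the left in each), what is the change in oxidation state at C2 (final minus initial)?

Before: C2 has 2 bonds to C, 1 bond to H, 1 bond to O → oxidation state 0.
After: C2 has 2 bonds to C, 2 bonds to O → oxidation state +2.
Δ = +2 − (0) = +2, so this is an oxidation at C2.

+2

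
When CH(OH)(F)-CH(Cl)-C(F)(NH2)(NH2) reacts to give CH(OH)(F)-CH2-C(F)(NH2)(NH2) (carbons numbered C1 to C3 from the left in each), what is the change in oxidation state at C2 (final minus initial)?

Before: C2 has 2 bonds to C, 1 bond to H, 1 bond to Cl → oxidation state 0.
After: C2 has 2 bonds to C, 2 bonds to H → oxidation state -2.
Δ = -2 − (0) = -2, so this is a reduction at C2.

-2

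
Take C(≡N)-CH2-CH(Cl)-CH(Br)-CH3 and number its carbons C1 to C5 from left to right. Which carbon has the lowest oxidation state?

C5

Count +1 for every bond to an atom more electronegative than carbon and −1 for every bond to one less electronegative; C–C bonds are 0. Tallying each carbon:
C1: 1C, 3N → 0 + 3 = +3
C2: 2C, 2H → 0 − 2 = -2
C3: 2C, 1H, 1Cl → 0 − 1 + 1 = 0
C4: 2C, 1H, 1Br → 0 − 1 + 1 = 0
C5: 1C, 3H → 0 − 3 = -3
The most reduced carbon is C5 at -3.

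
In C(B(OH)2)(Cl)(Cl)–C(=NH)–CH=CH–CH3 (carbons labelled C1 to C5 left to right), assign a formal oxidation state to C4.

-1

Each bond to a more electronegative atom (O, N, halogen) counts +1, each bond to a less electronegative atom (H, metal, B, Si) counts −1, and each C–C bond counts 0.
C4 has a double bond to C (2×0 = 0), one bond to C (0), one bond to H (-1).
Oxidation state = 0 + 0 − 1 = -1.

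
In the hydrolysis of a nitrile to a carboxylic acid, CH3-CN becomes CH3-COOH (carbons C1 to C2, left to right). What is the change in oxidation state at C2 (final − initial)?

0

Before: C2 has 1 bond to C, 3 bonds to N → oxidation state +3.
After: C2 has 1 bond to C, 3 bonds to O → oxidation state +3.
Δ = +3 − (+3) = 0, so no net redox change at C2.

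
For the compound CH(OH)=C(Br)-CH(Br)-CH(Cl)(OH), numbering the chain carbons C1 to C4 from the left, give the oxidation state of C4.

+1

C4 has one bond to C (0), one bond to H (-1), one bond to Cl (+1), one bond to O (+1).
Oxidation state = 0 − 1 + 1 + 1 = +1.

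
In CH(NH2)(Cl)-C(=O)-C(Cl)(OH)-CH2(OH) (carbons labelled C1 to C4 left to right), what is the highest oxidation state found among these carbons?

+2

Tallying each carbon's bonds:
C1: 1C, 1H, 1N, 1Cl → 0 − 1 + 1 + 1 = +1
C2: 2C, 2O → 0 + 2 = +2
C3: 2C, 1O, 1Cl → 0 + 1 + 1 = +2
C4: 1C, 2H, 1O → 0 − 2 + 1 = -1
The highest value is +2.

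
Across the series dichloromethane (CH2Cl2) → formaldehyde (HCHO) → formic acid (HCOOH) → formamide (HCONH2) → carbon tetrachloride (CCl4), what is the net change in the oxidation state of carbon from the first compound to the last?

+4

Carbon oxidation states along the series — dichloromethane: 0, formaldehyde: 0, formic acid: +2, formamide: +2, carbon tetrachloride: +4.
Net change = +4 − (0) = +4.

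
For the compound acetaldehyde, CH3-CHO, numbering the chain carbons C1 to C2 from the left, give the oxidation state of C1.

C1 has one bond to H (-1), one bond to H (-1), one bond to H (-1), one bond to C (0).
Oxidation state = -1 − 1 − 1 + 0 = -3.

-3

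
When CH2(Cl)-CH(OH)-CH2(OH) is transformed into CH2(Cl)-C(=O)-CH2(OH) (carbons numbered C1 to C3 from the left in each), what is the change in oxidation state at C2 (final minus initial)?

+2

Before: C2 has 2 bonds to C, 1 bond to H, 1 bond to O → oxidation state 0.
After: C2 has 2 bonds to C, 2 bonds to O → oxidation state +2.
Δ = +2 − (0) = +2, so this is an oxidation at C2.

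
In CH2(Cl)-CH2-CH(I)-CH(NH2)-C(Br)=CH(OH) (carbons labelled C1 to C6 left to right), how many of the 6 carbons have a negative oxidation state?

2

Count +1 for every bond to an atom more electronegative than carbon and −1 for every bond to one less electronegative; C–C bonds are 0. Tallying each carbon:
C1: 1C, 2H, 1Cl → 0 − 2 + 1 = -1
C2: 2C, 2H → 0 − 2 = -2
C3: 2C, 1H, 1I → 0 − 1 + 1 = 0
C4: 2C, 1H, 1N → 0 − 1 + 1 = 0
C5: 3C, 1Br → 0 + 1 = +1
C6: 2C, 1H, 1O → 0 − 1 + 1 = 0
2 carbons (C1, C2) meet the condition.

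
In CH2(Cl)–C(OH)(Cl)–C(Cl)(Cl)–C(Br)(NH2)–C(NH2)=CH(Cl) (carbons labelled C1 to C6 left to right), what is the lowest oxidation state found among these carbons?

Tallying each carbon's bonds:
C1: 1C, 2H, 1Cl → 0 − 2 + 1 = -1
C2: 2C, 1O, 1Cl → 0 + 1 + 1 = +2
C3: 2C, 2Cl → 0 + 2 = +2
C4: 2C, 1N, 1Br → 0 + 1 + 1 = +2
C5: 3C, 1N → 0 + 1 = +1
C6: 2C, 1H, 1Cl → 0 − 1 + 1 = 0
The lowest value is -1.

-1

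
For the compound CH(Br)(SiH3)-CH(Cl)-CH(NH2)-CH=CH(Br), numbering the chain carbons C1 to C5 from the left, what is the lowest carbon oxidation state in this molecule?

-1

Tallying each carbon's bonds:
C1: 1C, 1H, 1Br, 1Si → 0 − 1 + 1 − 1 = -1
C2: 2C, 1H, 1Cl → 0 − 1 + 1 = 0
C3: 2C, 1H, 1N → 0 − 1 + 1 = 0
C4: 3C, 1H → 0 − 1 = -1
C5: 2C, 1H, 1Br → 0 − 1 + 1 = 0
The lowest value is -1.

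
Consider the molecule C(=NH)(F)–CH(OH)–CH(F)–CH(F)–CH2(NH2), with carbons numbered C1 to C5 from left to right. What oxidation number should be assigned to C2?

Each bond to a more electronegative atom (O, N, halogen) counts +1, each bond to a less electronegative atom (H, metal, B, Si) counts −1, and each C–C bond counts 0.
C2 has one bond to C (0), one bond to C (0), one bond to O (+1), one bond to H (-1).
Oxidation state = 0 + 0 + 1 − 1 = 0.

0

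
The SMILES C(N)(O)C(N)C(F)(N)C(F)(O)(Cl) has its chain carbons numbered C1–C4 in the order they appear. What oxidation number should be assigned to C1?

+1

Assign +1 per bond to O/N/halogen, −1 per bond to H or an electropositive element, and 0 per bond to carbon.
C1 has one bond to C (0), one bond to N (+1), one bond to O (+1), one bond to H (-1).
Oxidation state = 0 + 1 + 1 − 1 = +1.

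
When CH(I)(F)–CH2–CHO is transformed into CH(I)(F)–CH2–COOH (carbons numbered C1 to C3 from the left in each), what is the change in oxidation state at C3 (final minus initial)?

+2

Before: C3 has 1 bond to C, 1 bond to H, 2 bonds to O → oxidation state +1.
After: C3 has 1 bond to C, 3 bonds to O → oxidation state +3.
Δ = +3 − (+1) = +2, so this is an oxidation at C3.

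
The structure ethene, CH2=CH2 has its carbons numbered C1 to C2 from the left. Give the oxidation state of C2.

C2 has one bond to H (-1), one bond to H (-1), a double bond to C (2×0 = 0).
Oxidation state = -1 − 1 + 0 = -2.

-2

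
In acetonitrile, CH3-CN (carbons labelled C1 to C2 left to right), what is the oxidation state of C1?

C1 has one bond to H (-1), one bond to H (-1), one bond to H (-1), one bond to C (0).
Oxidation state = -1 − 1 − 1 + 0 = -3.

-3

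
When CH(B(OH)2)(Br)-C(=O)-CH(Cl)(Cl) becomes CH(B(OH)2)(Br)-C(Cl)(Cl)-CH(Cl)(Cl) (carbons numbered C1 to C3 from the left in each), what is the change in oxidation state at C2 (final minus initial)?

0

Before: C2 has 2 bonds to C, 2 bonds to O → oxidation state +2.
After: C2 has 2 bonds to C, 2 bonds to Cl → oxidation state +2.
Δ = +2 − (+2) = 0, so no net redox change at C2.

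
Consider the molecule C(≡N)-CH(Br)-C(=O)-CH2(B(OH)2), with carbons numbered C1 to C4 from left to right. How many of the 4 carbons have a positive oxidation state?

Bonds to more-electronegative neighbours contribute +1 each, bonds to H or metals contribute −1 each, and C–C bonds contribute 0. Tallying each carbon:
C1: 1C, 3N → 0 + 3 = +3
C2: 2C, 1H, 1Br → 0 − 1 + 1 = 0
C3: 2C, 2O → 0 + 2 = +2
C4: 1C, 2H, 1B → 0 − 2 − 1 = -3
2 carbons (C1, C3) meet the condition.

2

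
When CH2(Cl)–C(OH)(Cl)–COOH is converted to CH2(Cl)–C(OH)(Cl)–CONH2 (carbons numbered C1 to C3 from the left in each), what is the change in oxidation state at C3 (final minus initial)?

0

Before: C3 has 1 bond to C, 3 bonds to O → oxidation state +3.
After: C3 has 1 bond to C, 2 bonds to O, 1 bond to N → oxidation state +3.
Δ = +3 − (+3) = 0, so no net redox change at C3.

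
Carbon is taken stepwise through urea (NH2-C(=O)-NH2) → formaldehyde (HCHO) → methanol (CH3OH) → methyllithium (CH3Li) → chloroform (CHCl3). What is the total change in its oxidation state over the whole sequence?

-2

Carbon oxidation states along the series — urea: +4, formaldehyde: 0, methanol: -2, methyllithium: -4, chloroform: +2.
Net change = +2 − (+4) = -2.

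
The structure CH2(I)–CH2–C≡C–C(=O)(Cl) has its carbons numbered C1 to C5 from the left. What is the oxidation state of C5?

+3

Count +1 for every bond to an atom more electronegative than carbon and −1 for every bond to one less electronegative; C–C bonds are 0.
C5 has one bond to C (0), a double bond to O (2×+1 = +2), one bond to Cl (+1).
Oxidation state = 0 + 2 + 1 = +3.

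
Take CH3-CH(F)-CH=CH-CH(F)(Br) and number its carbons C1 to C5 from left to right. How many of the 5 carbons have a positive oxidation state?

Tallying each carbon's bonds:
C1: 1C, 3H → 0 − 3 = -3
C2: 2C, 1H, 1F → 0 − 1 + 1 = 0
C3: 3C, 1H → 0 − 1 = -1
C4: 3C, 1H → 0 − 1 = -1
C5: 1C, 1H, 1F, 1Br → 0 − 1 + 1 + 1 = +1
1 carbon (C5) meets the condition.

1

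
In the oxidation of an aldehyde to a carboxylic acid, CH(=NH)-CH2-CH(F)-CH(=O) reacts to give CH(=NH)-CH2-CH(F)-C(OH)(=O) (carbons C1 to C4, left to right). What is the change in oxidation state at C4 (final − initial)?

+2

Before: C4 has 1 bond to C, 1 bond to H, 2 bonds to O → oxidation state +1.
After: C4 has 1 bond to C, 3 bonds to O → oxidation state +3.
Δ = +3 − (+1) = +2, so this is an oxidation at C4.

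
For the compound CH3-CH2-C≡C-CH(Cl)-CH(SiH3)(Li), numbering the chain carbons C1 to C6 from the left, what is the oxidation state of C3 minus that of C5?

0

C3: 4C → 0 = 0
C5: 2C, 1H, 1Cl → 0 − 1 + 1 = 0
Difference: 0 − (0) = 0.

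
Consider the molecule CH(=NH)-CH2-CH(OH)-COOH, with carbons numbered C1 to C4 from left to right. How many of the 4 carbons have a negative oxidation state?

Tallying each carbon's bonds:
C1: 1C, 1H, 2N → 0 − 1 + 2 = +1
C2: 2C, 2H → 0 − 2 = -2
C3: 2C, 1H, 1O → 0 − 1 + 1 = 0
C4: 1C, 3O → 0 + 3 = +3
1 carbon (C2) meets the condition.

1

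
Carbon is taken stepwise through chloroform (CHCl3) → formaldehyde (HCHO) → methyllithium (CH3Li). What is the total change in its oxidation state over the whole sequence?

Carbon oxidation states along the series — chloroform: +2, formaldehyde: 0, methyllithium: -4.
Net change = -4 − (+2) = -6.

-6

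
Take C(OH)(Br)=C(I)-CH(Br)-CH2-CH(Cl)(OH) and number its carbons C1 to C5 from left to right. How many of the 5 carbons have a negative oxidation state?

1

Tallying each carbon's bonds:
C1: 2C, 1O, 1Br → 0 + 1 + 1 = +2
C2: 3C, 1I → 0 + 1 = +1
C3: 2C, 1H, 1Br → 0 − 1 + 1 = 0
C4: 2C, 2H → 0 − 2 = -2
C5: 1C, 1H, 1O, 1Cl → 0 − 1 + 1 + 1 = +1
1 carbon (C4) meets the condition.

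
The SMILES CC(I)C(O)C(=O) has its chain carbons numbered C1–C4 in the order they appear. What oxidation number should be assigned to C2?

0

C2 has one bond to C (0), one bond to C (0), one bond to I (+1), one bond to H (-1).
Oxidation state = 0 + 0 + 1 − 1 = 0.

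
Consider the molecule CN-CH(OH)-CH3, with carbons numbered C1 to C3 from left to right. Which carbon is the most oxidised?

C1

Tallying each carbon's bonds:
C1: 1C, 3N → 0 + 3 = +3
C2: 2C, 1H, 1O → 0 − 1 + 1 = 0
C3: 1C, 3H → 0 − 3 = -3
The most oxidised carbon is C1 at +3.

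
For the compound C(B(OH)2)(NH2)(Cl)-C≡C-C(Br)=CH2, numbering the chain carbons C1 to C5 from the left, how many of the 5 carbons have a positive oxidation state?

Assign +1 per bond to O/N/halogen, −1 per bond to H or an electropositive element, and 0 per bond to carbon. Tallying each carbon:
C1: 1C, 1N, 1Cl, 1B → 0 + 1 + 1 − 1 = +1
C2: 4C → 0 = 0
C3: 4C → 0 = 0
C4: 3C, 1Br → 0 + 1 = +1
C5: 2C, 2H → 0 − 2 = -2
2 carbons (C1, C4) meet the condition.

2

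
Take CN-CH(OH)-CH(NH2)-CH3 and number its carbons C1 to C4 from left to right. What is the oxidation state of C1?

Count +1 for every bond to an atom more electronegative than carbon and −1 for every bond to one less electronegative; C–C bonds are 0.
C1 has one bond to C (0), a triple bond to N (3×+1 = +3).
Oxidation state = 0 + 3 = +3.

+3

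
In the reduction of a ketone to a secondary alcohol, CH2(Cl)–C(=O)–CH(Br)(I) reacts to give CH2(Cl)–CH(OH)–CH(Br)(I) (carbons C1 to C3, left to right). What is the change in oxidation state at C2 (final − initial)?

Before: C2 has 2 bonds to C, 2 bonds to O → oxidation state +2.
After: C2 has 2 bonds to C, 1 bond to H, 1 bond to O → oxidation state 0.
Δ = 0 − (+2) = -2, so this is a reduction at C2.

-2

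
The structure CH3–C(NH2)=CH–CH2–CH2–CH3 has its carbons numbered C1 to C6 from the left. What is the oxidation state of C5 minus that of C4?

0

C5: 2C, 2H → 0 − 2 = -2
C4: 2C, 2H → 0 − 2 = -2
Difference: -2 − (-2) = 0.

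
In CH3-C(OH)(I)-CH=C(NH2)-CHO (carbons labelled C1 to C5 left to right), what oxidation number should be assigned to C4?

C4 has a double bond to C (2×0 = 0), one bond to C (0), one bond to N (+1).
Oxidation state = 0 + 0 + 1 = +1.

+1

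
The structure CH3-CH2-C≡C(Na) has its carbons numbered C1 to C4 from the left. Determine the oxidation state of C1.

Assign +1 per bond to O/N/halogen, −1 per bond to H or an electropositive element, and 0 per bond to carbon.
C1 has one bond to C (0), one bond to H (-1), one bond to H (-1), one bond to H (-1).
Oxidation state = 0 − 1 − 1 − 1 = -3.

-3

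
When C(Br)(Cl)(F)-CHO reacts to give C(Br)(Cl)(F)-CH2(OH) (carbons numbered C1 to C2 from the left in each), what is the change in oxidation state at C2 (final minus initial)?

-2

Before: C2 has 1 bond to C, 1 bond to H, 2 bonds to O → oxidation state +1.
After: C2 has 1 bond to C, 2 bonds to H, 1 bond to O → oxidation state -1.
Δ = -1 − (+1) = -2, so this is a reduction at C2.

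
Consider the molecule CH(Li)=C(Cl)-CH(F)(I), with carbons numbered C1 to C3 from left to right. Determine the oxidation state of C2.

C2 has a double bond to C (2×0 = 0), one bond to C (0), one bond to Cl (+1).
Oxidation state = 0 + 0 + 1 = +1.

+1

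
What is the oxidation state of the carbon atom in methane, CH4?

-4

Each bond to a more electronegative atom (O, N, halogen) counts +1, each bond to a less electronegative atom (H, metal, B, Si) counts −1, and each C–C bond counts 0.
The carbon has one bond to H (-1), one bond to H (-1), one bond to H (-1), one bond to H (-1).
Oxidation state = -1 − 1 − 1 − 1 = -4.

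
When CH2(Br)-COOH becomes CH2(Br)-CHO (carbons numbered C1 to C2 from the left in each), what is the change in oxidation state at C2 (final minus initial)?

-2

Before: C2 has 1 bond to C, 3 bonds to O → oxidation state +3.
After: C2 has 1 bond to C, 1 bond to H, 2 bonds to O → oxidation state +1.
Δ = +1 − (+3) = -2, so this is a reduction at C2.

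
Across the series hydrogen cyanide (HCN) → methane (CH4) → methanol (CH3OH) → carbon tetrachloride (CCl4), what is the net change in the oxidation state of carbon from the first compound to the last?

+2

Carbon oxidation states along the series — hydrogen cyanide: +2, methane: -4, methanol: -2, carbon tetrachloride: +4.
Net change = +4 − (+2) = +2.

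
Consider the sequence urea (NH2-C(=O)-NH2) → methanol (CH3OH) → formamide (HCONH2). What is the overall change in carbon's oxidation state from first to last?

Carbon oxidation states along the series — urea: +4, methanol: -2, formamide: +2.
Net change = +2 − (+4) = -2.

-2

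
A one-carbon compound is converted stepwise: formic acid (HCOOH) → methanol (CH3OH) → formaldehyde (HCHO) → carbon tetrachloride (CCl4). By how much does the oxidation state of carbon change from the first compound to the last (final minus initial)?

Carbon oxidation states along the series — formic acid: +2, methanol: -2, formaldehyde: 0, carbon tetrachloride: +4.
Net change = +4 − (+2) = +2.

+2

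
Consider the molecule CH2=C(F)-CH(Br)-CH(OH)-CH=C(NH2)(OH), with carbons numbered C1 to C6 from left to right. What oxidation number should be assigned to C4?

0

Each bond to a more electronegative atom (O, N, halogen) counts +1, each bond to a less electronegative atom (H, metal, B, Si) counts −1, and each C–C bond counts 0.
C4 has one bond to C (0), one bond to C (0), one bond to O (+1), one bond to H (-1).
Oxidation state = 0 + 0 + 1 − 1 = 0.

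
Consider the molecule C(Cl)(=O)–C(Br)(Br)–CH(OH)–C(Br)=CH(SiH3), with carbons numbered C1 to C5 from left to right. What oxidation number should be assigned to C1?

C1 has one bond to C (0), one bond to Cl (+1), a double bond to O (2×+1 = +2).
Oxidation state = 0 + 1 + 2 = +3.

+3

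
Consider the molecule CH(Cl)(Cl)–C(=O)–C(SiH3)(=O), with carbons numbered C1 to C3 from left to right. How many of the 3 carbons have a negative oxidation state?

0

Assign +1 per bond to O/N/halogen, −1 per bond to H or an electropositive element, and 0 per bond to carbon. Tallying each carbon:
C1: 1C, 1H, 2Cl → 0 − 1 + 2 = +1
C2: 2C, 2O → 0 + 2 = +2
C3: 1C, 2O, 1Si → 0 + 2 − 1 = +1
0 carbons meet the condition.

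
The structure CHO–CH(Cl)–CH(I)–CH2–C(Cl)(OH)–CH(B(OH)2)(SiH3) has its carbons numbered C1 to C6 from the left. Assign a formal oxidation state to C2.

Each bond to a more electronegative atom (O, N, halogen) counts +1, each bond to a less electronegative atom (H, metal, B, Si) counts −1, and each C–C bond counts 0.
C2 has one bond to C (0), one bond to C (0), one bond to H (-1), one bond to Cl (+1).
Oxidation state = 0 + 0 − 1 + 1 = 0.

0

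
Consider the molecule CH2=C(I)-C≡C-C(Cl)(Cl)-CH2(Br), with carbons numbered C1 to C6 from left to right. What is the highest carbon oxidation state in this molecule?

+2

Tallying each carbon's bonds:
C1: 2C, 2H → 0 − 2 = -2
C2: 3C, 1I → 0 + 1 = +1
C3: 4C → 0 = 0
C4: 4C → 0 = 0
C5: 2C, 2Cl → 0 + 2 = +2
C6: 1C, 2H, 1Br → 0 − 2 + 1 = -1
The highest value is +2.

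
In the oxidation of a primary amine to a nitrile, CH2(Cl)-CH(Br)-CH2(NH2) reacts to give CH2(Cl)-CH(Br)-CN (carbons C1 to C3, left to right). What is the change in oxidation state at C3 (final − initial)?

+4

Before: C3 has 1 bond to C, 2 bonds to H, 1 bond to N → oxidation state -1.
After: C3 has 1 bond to C, 3 bonds to N → oxidation state +3.
Δ = +3 − (-1) = +4, so this is an oxidation at C3.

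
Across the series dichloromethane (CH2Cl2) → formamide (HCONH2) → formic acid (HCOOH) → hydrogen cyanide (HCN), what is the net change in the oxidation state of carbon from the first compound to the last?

+2

Carbon oxidation states along the series — dichloromethane: 0, formamide: +2, formic acid: +2, hydrogen cyanide: +2.
Net change = +2 − (0) = +2.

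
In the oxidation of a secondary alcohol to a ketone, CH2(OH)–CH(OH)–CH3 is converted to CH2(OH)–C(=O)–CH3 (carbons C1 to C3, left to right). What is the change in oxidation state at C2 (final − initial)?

+2

Before: C2 has 2 bonds to C, 1 bond to H, 1 bond to O → oxidation state 0.
After: C2 has 2 bonds to C, 2 bonds to O → oxidation state +2.
Δ = +2 − (0) = +2, so this is an oxidation at C2.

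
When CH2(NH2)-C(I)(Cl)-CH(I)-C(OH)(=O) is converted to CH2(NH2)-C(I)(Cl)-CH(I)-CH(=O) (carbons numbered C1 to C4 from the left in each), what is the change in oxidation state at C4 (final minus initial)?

Before: C4 has 1 bond to C, 3 bonds to O → oxidation state +3.
After: C4 has 1 bond to C, 1 bond to H, 2 bonds to O → oxidation state +1.
Δ = +1 − (+3) = -2, so this is a reduction at C4.

-2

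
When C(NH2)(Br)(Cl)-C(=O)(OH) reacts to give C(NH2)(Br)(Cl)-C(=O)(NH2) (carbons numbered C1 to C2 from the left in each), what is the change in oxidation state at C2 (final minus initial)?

0

Before: C2 has 1 bond to C, 3 bonds to O → oxidation state +3.
After: C2 has 1 bond to C, 2 bonds to O, 1 bond to N → oxidation state +3.
Δ = +3 − (+3) = 0, so no net redox change at C2.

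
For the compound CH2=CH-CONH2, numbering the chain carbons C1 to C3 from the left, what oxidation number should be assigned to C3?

+3

Bonds to more-electronegative neighbours contribute +1 each, bonds to H or metals contribute −1 each, and C–C bonds contribute 0.
C3 has one bond to C (0), a double bond to O (2×+1 = +2), one bond to N (+1).
Oxidation state = 0 + 2 + 1 = +3.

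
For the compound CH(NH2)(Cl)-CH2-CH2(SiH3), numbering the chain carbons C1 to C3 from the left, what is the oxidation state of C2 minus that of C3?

C2: 2C, 2H → 0 − 2 = -2
C3: 1C, 2H, 1Si → 0 − 2 − 1 = -3
Difference: -2 − (-3) = +1.

+1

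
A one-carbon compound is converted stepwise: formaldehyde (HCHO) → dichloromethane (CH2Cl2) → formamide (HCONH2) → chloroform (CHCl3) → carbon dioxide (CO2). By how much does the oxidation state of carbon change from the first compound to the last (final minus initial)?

Carbon oxidation states along the series — formaldehyde: 0, dichloromethane: 0, formamide: +2, chloroform: +2, carbon dioxide: +4.
Net change = +4 − (0) = +4.

+4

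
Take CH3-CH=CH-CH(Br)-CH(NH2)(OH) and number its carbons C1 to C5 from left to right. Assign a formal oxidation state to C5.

C5 has one bond to C (0), one bond to N (+1), one bond to H (-1), one bond to O (+1).
Oxidation state = 0 + 1 − 1 + 1 = +1.

+1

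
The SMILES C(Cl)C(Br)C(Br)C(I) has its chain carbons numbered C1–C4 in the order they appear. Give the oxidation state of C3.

0

Bonds to more-electronegative neighbours contribute +1 each, bonds to H or metals contribute −1 each, and C–C bonds contribute 0.
C3 has one bond to C (0), one bond to C (0), one bond to Br (+1), one bond to H (-1).
Oxidation state = 0 + 0 + 1 − 1 = 0.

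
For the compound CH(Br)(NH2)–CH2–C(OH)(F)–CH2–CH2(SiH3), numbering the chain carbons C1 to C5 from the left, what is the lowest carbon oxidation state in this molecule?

-3

Tallying each carbon's bonds:
C1: 1C, 1H, 1N, 1Br → 0 − 1 + 1 + 1 = +1
C2: 2C, 2H → 0 − 2 = -2
C3: 2C, 1O, 1F → 0 + 1 + 1 = +2
C4: 2C, 2H → 0 − 2 = -2
C5: 1C, 2H, 1Si → 0 − 2 − 1 = -3
The lowest value is -3.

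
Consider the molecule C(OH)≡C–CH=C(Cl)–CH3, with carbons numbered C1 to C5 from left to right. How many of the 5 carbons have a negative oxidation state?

Bonds to more-electronegative neighbours contribute +1 each, bonds to H or metals contribute −1 each, and C–C bonds contribute 0. Tallying each carbon:
C1: 3C, 1O → 0 + 1 = +1
C2: 4C → 0 = 0
C3: 3C, 1H → 0 − 1 = -1
C4: 3C, 1Cl → 0 + 1 = +1
C5: 1C, 3H → 0 − 3 = -3
2 carbons (C3, C5) meet the condition.

2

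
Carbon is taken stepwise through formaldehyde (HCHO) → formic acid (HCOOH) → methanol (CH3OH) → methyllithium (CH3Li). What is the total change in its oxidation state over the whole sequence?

-4

Carbon oxidation states along the series — formaldehyde: 0, formic acid: +2, methanol: -2, methyllithium: -4.
Net change = -4 − (0) = -4.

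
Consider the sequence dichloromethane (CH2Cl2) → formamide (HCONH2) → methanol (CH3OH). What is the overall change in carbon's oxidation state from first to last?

-2

Carbon oxidation states along the series — dichloromethane: 0, formamide: +2, methanol: -2.
Net change = -2 − (0) = -2.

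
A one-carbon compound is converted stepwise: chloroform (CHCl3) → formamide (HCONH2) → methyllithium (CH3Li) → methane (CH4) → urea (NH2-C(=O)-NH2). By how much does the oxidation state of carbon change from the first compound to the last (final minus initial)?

+2

Carbon oxidation states along the series — chloroform: +2, formamide: +2, methyllithium: -4, methane: -4, urea: +4.
Net change = +4 − (+2) = +2.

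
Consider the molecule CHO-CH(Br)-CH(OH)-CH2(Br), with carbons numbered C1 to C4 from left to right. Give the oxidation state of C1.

C1 has one bond to C (0), one bond to H (-1), a double bond to O (2×+1 = +2).
Oxidation state = 0 − 1 + 2 = +1.

+1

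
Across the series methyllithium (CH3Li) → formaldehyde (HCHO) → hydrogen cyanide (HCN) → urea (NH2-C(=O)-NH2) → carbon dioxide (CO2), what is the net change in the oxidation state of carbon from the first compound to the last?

Carbon oxidation states along the series — methyllithium: -4, formaldehyde: 0, hydrogen cyanide: +2, urea: +4, carbon dioxide: +4.
Net change = +4 − (-4) = +8.

+8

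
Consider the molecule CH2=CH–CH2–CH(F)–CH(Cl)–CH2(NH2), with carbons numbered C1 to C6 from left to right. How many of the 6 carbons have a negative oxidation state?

Tallying each carbon's bonds:
C1: 2C, 2H → 0 − 2 = -2
C2: 3C, 1H → 0 − 1 = -1
C3: 2C, 2H → 0 − 2 = -2
C4: 2C, 1H, 1F → 0 − 1 + 1 = 0
C5: 2C, 1H, 1Cl → 0 − 1 + 1 = 0
C6: 1C, 2H, 1N → 0 − 2 + 1 = -1
4 carbons (C1, C2, C3, C6) meet the condition.

4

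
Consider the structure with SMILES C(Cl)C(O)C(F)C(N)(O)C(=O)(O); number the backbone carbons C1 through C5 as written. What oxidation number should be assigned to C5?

C5 has one bond to C (0), a double bond to O (2×+1 = +2), one bond to O (+1).
Oxidation state = 0 + 2 + 1 = +3.

+3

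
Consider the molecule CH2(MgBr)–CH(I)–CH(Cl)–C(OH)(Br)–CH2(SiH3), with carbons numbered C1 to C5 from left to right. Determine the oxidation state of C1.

Bonds to more-electronegative neighbours contribute +1 each, bonds to H or metals contribute −1 each, and C–C bonds contribute 0.
C1 has one bond to C (0), one bond to Mg (-1), one bond to H (-1), one bond to H (-1).
Oxidation state = 0 − 1 − 1 − 1 = -3.

-3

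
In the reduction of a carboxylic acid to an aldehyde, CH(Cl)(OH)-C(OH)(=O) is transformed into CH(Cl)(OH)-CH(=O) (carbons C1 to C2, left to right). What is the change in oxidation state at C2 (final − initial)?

Before: C2 has 1 bond to C, 3 bonds to O → oxidation state +3.
After: C2 has 1 bond to C, 1 bond to H, 2 bonds to O → oxidation state +1.
Δ = +1 − (+3) = -2, so this is a reduction at C2.

-2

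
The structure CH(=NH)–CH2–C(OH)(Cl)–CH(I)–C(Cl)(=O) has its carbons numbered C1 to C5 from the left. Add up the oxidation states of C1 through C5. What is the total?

+4

Tallying each carbon's bonds:
C1: 1C, 1H, 2N → 0 − 1 + 2 = +1
C2: 2C, 2H → 0 − 2 = -2
C3: 2C, 1O, 1Cl → 0 + 1 + 1 = +2
C4: 2C, 1H, 1I → 0 − 1 + 1 = 0
C5: 1C, 2O, 1Cl → 0 + 2 + 1 = +3
Sum = +1 − 2 + 2 + 0 + 3 = +4.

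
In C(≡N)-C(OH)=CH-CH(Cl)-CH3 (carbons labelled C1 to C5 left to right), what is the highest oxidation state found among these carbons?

+3

Tallying each carbon's bonds:
C1: 1C, 3N → 0 + 3 = +3
C2: 3C, 1O → 0 + 1 = +1
C3: 3C, 1H → 0 − 1 = -1
C4: 2C, 1H, 1Cl → 0 − 1 + 1 = 0
C5: 1C, 3H → 0 − 3 = -3
The highest value is +3.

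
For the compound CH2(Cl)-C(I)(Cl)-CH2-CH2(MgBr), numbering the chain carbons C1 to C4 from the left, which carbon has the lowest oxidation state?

Bonds to more-electronegative neighbours contribute +1 each, bonds to H or metals contribute −1 each, and C–C bonds contribute 0. Tallying each carbon:
C1: 1C, 2H, 1Cl → 0 − 2 + 1 = -1
C2: 2C, 1Cl, 1I → 0 + 1 + 1 = +2
C3: 2C, 2H → 0 − 2 = -2
C4: 1C, 2H, 1Mg → 0 − 2 − 1 = -3
The most reduced carbon is C4 at -3.

C4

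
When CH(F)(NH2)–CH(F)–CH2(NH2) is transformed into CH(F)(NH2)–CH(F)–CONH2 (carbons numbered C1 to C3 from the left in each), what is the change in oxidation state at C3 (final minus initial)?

+4

Before: C3 has 1 bond to C, 2 bonds to H, 1 bond to N → oxidation state -1.
After: C3 has 1 bond to C, 2 bonds to O, 1 bond to N → oxidation state +3.
Δ = +3 − (-1) = +4, so this is an oxidation at C3.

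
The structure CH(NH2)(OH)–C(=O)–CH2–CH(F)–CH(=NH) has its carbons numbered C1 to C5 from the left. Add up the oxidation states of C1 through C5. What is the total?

+2

Assign +1 per bond to O/N/halogen, −1 per bond to H or an electropositive element, and 0 per bond to carbon. Tallying each carbon:
C1: 1C, 1H, 1O, 1N → 0 − 1 + 1 + 1 = +1
C2: 2C, 2O → 0 + 2 = +2
C3: 2C, 2H → 0 − 2 = -2
C4: 2C, 1H, 1F → 0 − 1 + 1 = 0
C5: 1C, 1H, 2N → 0 − 1 + 2 = +1
Sum = +1 + 2 − 2 + 0 + 1 = +2.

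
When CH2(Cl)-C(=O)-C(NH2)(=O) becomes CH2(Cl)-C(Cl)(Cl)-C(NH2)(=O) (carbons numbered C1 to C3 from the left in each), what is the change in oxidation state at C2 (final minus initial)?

Before: C2 has 2 bonds to C, 2 bonds to O → oxidation state +2.
After: C2 has 2 bonds to C, 2 bonds to Cl → oxidation state +2.
Δ = +2 − (+2) = 0, so no net redox change at C2.

0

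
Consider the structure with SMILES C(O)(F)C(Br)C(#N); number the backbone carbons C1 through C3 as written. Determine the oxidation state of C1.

C1 has one bond to C (0), one bond to O (+1), one bond to H (-1), one bond to F (+1).
Oxidation state = 0 + 1 − 1 + 1 = +1.

+1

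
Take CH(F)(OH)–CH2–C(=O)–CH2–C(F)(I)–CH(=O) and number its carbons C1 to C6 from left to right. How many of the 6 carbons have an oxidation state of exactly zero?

0

Bonds to more-electronegative neighbours contribute +1 each, bonds to H or metals contribute −1 each, and C–C bonds contribute 0. Tallying each carbon:
C1: 1C, 1H, 1O, 1F → 0 − 1 + 1 + 1 = +1
C2: 2C, 2H → 0 − 2 = -2
C3: 2C, 2O → 0 + 2 = +2
C4: 2C, 2H → 0 − 2 = -2
C5: 2C, 1F, 1I → 0 + 1 + 1 = +2
C6: 1C, 1H, 2O → 0 − 1 + 2 = +1
0 carbons meet the condition.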